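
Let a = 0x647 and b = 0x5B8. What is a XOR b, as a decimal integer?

1023

0x647 = 11001000111
0x5B8 = 10110111000
XOR → 01111111111 = 1023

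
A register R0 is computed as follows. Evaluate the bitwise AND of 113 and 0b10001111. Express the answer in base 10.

113 = 01110001
b = 10001111
AND → 00000001 = 1

1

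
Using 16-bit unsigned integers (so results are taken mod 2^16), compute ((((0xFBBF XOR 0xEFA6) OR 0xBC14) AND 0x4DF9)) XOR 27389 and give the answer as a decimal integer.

26340

0xFBBF = 1111101110111111
0xEFA6 = 1110111110100110
→ XOR → 0001010000011001 = 5145
0xBC14 = 1011110000010100
→ OR → 1011110000011101 = 48157
0x4DF9 = 0100110111111001
→ AND → 0000110000011001 = 3097
27389 = 0110101011111101
→ XOR → 0110011011100100 = 26340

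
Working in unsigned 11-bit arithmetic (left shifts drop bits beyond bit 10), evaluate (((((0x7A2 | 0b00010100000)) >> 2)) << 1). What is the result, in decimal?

976

0x7A2 = 11110100010
0b00010100000 = 00010100000
→ | → 11110100010 = 1954
→ >> 2 → 00111101000 = 488
→ << 1 (mod 2^11) → 01111010000 = 976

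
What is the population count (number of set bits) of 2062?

4

2062 = 100000001110
Count the 1s: 1 + 1 + 1 + 1 = 4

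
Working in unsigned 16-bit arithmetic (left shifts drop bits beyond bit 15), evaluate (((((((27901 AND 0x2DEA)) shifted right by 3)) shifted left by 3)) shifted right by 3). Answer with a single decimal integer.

27901 = 0110110011111101
0x2DEA = 0010110111101010
→ AND → 0010110011101000 = 11496
→ shifted right by 3 → 0000010110011101 = 1437
→ shifted left by 3 (mod 2^16) → 0010110011101000 = 11496
→ shifted right by 3 → 0000010110011101 = 1437

1437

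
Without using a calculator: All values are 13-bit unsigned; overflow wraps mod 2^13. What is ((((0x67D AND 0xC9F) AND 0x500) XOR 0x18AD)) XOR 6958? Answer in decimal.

1923

0x67D = 0011001111101
0xC9F = 0110010011111
→ AND → 0010000011101 = 1053
0x500 = 0010100000000
→ AND → 0010000000000 = 1024
0x18AD = 1100010101101
→ XOR → 1110010101101 = 7341
6958 = 1101100101110
→ XOR → 0011110000011 = 1923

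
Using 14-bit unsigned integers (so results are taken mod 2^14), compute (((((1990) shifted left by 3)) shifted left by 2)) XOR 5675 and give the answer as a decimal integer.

12011

1990 = 00011111000110
→ shifted left by 3 (mod 2^14) → 11111000110000 = 15920
→ shifted left by 2 (mod 2^14) → 11100011000000 = 14528
5675 = 01011000101011
→ XOR → 10111011101011 = 12011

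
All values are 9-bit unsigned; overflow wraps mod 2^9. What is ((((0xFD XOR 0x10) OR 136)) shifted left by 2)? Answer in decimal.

0xFD = 011111101
0x10 = 000010000
→ XOR → 011101101 = 237
136 = 010001000
→ OR → 011101101 = 237
→ shifted left by 2 (mod 2^9) → 110110100 = 436

436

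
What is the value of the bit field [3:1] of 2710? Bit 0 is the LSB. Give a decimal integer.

3

v = 101010010110
Shift right by 1: 10101001011
Mask low 3 bits: 011 = 3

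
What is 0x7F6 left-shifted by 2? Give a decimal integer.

0x7F6 = 0011111110110
shift left by 2 → 1111111011000 = 8152
(equivalently, 2038 × 2^2 = 2038 × 4)

8152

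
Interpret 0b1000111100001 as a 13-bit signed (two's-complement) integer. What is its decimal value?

-3615

pattern = 1000111100001 (MSB is 1 ⇒ negative)
Invert: 0111000011110, add 1 → 0111000011111 = 3615, so the value is -3615.
(Equivalently: 4577 - 2^13 = 4577 - 8192 = -3615.)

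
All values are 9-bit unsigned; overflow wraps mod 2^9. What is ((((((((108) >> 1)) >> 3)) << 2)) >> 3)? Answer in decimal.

108 = 001101100
→ >> 1 → 000110110 = 54
→ >> 3 → 000000110 = 6
→ << 2 (mod 2^9) → 000011000 = 24
→ >> 3 → 000000011 = 3

3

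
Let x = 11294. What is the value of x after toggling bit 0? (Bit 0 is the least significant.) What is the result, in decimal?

11295

x = 10110000011110
bit 0 is currently 0; toggle it via x ^ (1 << 0) = x ^ 1
→ 10110000011111 = 11295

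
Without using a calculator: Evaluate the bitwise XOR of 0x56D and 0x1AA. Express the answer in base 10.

1223

0x56D = 10101101101
0x1AA = 00110101010
XOR → 10011000111 = 1223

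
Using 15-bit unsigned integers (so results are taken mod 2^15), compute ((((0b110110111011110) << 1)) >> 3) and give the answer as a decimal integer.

2935

0b110110111011110 = 110110111011110
→ << 1 (mod 2^15) → 101101110111100 = 23484
→ >> 3 → 000101101110111 = 2935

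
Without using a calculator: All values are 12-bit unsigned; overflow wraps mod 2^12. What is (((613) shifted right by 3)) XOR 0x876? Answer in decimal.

2106

613 = 001001100101
→ shifted right by 3 → 000001001100 = 76
0x876 = 100001110110
→ XOR → 100000111010 = 2106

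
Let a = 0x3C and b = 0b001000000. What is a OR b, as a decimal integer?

0x3C = 0111100
b = 1000000
 OR → 1111100 = 124

124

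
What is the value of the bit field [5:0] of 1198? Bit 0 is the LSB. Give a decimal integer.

v = 10010101110
Shift right by 0: 10010101110
Mask low 6 bits: 101110 = 46

46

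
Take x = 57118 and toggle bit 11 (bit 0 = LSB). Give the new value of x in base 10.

55070

x = 1101111100011110
bit 11 is currently 1; toggle it via x ^ (1 << 11) = x ^ 2048
→ 1101011100011110 = 55070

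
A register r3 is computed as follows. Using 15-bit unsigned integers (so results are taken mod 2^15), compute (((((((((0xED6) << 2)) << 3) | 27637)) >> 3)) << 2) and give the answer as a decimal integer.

0xED6 = 000111011010110
→ << 2 (mod 2^15) → 011101101011000 = 15192
→ << 3 (mod 2^15) → 101101011000000 = 23232
27637 = 110101111110101
→ | → 111101111110101 = 31733
→ >> 3 → 000111101111110 = 3966
→ << 2 (mod 2^15) → 011110111111000 = 15864

15864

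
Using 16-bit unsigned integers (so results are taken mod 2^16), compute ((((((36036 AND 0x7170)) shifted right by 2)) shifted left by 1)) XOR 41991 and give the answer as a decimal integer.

36036 = 1000110011000100
0x7170 = 0111000101110000
→ AND → 0000000001000000 = 64
→ shifted right by 2 → 0000000000010000 = 16
→ shifted left by 1 (mod 2^16) → 0000000000100000 = 32
41991 = 1010010000000111
→ XOR → 1010010000100111 = 42023

42023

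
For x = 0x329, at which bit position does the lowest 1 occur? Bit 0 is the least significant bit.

0x329 = 1100101001
Trailing zeros: 0, so the lowest set bit is bit 0 (value 1).

0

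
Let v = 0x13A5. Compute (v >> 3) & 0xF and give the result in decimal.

v = 1001110100101
Shift right by 3: 1001110100
Mask low 4 bits: 0100 = 4

4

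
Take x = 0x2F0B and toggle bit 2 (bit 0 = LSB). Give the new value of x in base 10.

x = 10111100001011
bit 2 is currently 0; toggle it via x ^ (1 << 2) = x ^ 4
→ 10111100001111 = 12047

12047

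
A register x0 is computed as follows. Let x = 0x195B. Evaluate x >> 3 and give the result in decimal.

811

0x195B = 1100101011011
shift right by 3 → 0001100101011 = 811
(equivalently, floor(6491 / 8))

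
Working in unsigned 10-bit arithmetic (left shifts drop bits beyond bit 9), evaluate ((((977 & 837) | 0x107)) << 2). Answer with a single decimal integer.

977 = 1111010001
837 = 1101000101
→ & → 1101000001 = 833
0x107 = 0100000111
→ | → 1101000111 = 839
→ << 2 (mod 2^10) → 0100011100 = 284

284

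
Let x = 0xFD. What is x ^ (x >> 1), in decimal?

x = 11111101 = 253
x>>1 = 01111110
XOR  = 10000011 = 131
(x ^ (x >> 1) gives the standard binary-reflected Gray code of x.)

131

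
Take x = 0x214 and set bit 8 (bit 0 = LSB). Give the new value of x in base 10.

788

x = 001000010100
bit 8 is currently 0; set it via x | (1 << 8) = x | 256
→ 001100010100 = 788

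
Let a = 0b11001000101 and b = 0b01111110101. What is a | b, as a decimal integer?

2037

a = 11001000101
b = 01111110101
 OR → 11111110101 = 2037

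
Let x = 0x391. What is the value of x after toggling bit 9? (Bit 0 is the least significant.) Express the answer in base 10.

x = 1110010001
bit 9 is currently 1; toggle it via x ^ (1 << 9) = x ^ 512
→ 0110010001 = 401

401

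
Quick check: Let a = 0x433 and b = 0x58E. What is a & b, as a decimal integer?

0x433 = 10000110011
0x58E = 10110001110
AND → 10000000010 = 1026

1026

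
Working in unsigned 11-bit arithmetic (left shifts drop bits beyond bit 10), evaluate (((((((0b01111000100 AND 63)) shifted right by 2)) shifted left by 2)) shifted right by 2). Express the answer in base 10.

0b01111000100 = 01111000100
63 = 00000111111
→ AND → 00000000100 = 4
→ shifted right by 2 → 00000000001 = 1
→ shifted left by 2 (mod 2^11) → 00000000100 = 4
→ shifted right by 2 → 00000000001 = 1

1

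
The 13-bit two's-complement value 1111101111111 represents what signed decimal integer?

pattern = 1111101111111 (MSB is 1 ⇒ negative)
Invert: 0000010000000, add 1 → 0000010000001 = 129, so the value is -129.
(Equivalently: 8063 - 2^13 = 8063 - 8192 = -129.)

-129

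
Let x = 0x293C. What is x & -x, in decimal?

4

x = 10100100111100 = 10556
-x (two's complement) = …01011011000100
AND   = 00000000000100 = 4
(x & -x isolates the lowest set bit of x.)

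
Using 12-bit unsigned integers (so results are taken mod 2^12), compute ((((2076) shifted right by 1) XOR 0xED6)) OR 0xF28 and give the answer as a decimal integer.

4088

2076 = 100000011100
→ shifted right by 1 → 010000001110 = 1038
0xED6 = 111011010110
→ XOR → 101011011000 = 2776
0xF28 = 111100101000
→ OR → 111111111000 = 4088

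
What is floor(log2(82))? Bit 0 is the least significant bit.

6

82 = 1010010
The topmost 1 is at position 6 (since 2^6 = 64 ≤ 82 < 128).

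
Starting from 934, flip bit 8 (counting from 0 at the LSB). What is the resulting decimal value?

678

x = 001110100110
bit 8 is currently 1; toggle it via x ^ (1 << 8) = x ^ 256
→ 001010100110 = 678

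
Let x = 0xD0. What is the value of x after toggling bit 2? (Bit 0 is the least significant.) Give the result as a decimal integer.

212

x = 011010000
bit 2 is currently 0; toggle it via x ^ (1 << 2) = x ^ 4
→ 011010100 = 212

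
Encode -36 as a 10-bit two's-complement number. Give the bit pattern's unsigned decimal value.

36 in 10 bits: 0000100100
Invert: 1111011011
Add 1:  1111011100 = 988
(Check: 2^10 - 36 = 1024 - 36 = 988.)

988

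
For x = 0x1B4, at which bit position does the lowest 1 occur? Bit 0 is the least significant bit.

2

0x1B4 = 110110100
Trailing zeros: 2, so the lowest set bit is bit 2 (value 4).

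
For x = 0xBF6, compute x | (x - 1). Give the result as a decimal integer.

x = 101111110110 = 3062
x - 1 = 101111110101
OR    = 101111110111 = 3063
(x | (x - 1) sets all bits below the lowest set bit.)

3063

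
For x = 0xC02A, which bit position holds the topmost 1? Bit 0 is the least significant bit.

0xC02A = 1100000000101010
The topmost 1 is at position 15 (since 2^15 = 32768 ≤ 49194 < 65536).

15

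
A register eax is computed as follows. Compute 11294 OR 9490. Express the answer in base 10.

11550

11294 = 10110000011110
9490 = 10010100010010
 OR → 10110100011110 = 11550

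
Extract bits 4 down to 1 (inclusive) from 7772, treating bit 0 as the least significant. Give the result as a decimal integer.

v = 001111001011100
Shift right by 1: 00111100101110
Mask low 4 bits: 1110 = 14

14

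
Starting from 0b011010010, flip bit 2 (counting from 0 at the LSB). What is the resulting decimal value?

x = 011010010
bit 2 is currently 0; toggle it via x ^ (1 << 2) = x ^ 4
→ 011010110 = 214

214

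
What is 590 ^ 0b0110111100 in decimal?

1010

590 = 1001001110
b = 0110111100
XOR → 1111110010 = 1010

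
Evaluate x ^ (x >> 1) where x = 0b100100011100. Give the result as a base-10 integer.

x = 100100011100 = 2332
x>>1 = 010010001110
XOR  = 110110010010 = 3474
(x ^ (x >> 1) gives the standard binary-reflected Gray code of x.)

3474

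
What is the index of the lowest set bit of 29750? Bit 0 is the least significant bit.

29750 = 111010000110110
Trailing zeros: 1, so the lowest set bit is bit 1 (value 2).

1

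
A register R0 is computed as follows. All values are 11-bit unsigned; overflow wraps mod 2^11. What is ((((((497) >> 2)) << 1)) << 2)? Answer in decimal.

497 = 00111110001
→ >> 2 → 00001111100 = 124
→ << 1 (mod 2^11) → 00011111000 = 248
→ << 2 (mod 2^11) → 01111100000 = 992

992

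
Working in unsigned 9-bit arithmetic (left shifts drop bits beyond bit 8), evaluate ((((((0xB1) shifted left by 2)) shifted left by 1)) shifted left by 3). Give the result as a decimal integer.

64

0xB1 = 010110001
→ shifted left by 2 (mod 2^9) → 011000100 = 196
→ shifted left by 1 (mod 2^9) → 110001000 = 392
→ shifted left by 3 (mod 2^9) → 001000000 = 64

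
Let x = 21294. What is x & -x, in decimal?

2

x = 101001100101110 = 21294
-x (two's complement) = …010110011010010
AND   = 000000000000010 = 2
(x & -x isolates the lowest set bit of x.)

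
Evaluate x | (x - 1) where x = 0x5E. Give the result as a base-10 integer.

95

x = 1011110 = 94
x - 1 = 1011101
OR    = 1011111 = 95
(x | (x - 1) sets all bits below the lowest set bit.)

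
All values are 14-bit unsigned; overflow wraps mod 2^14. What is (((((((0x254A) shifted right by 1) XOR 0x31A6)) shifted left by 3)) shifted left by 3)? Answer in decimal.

0x254A = 10010101001010
→ shifted right by 1 → 01001010100101 = 4773
0x31A6 = 11000110100110
→ XOR → 10001100000011 = 8963
→ shifted left by 3 (mod 2^14) → 01100000011000 = 6168
→ shifted left by 3 (mod 2^14) → 00000011000000 = 192

192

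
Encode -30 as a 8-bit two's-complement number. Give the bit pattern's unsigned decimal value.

226

30 in 8 bits: 00011110
Invert: 11100001
Add 1:  11100010 = 226
(Check: 2^8 - 30 = 256 - 30 = 226.)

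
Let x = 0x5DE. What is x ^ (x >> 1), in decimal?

x = 10111011110 = 1502
x>>1 = 01011101111
XOR  = 11100110001 = 1841
(x ^ (x >> 1) gives the standard binary-reflected Gray code of x.)

1841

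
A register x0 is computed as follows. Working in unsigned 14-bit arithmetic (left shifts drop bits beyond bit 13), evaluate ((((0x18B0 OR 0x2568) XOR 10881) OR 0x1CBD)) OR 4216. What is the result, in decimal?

8189

0x18B0 = 01100010110000
0x2568 = 10010101101000
→ OR → 11110111111000 = 15864
10881 = 10101010000001
→ XOR → 01011101111001 = 6009
0x1CBD = 01110010111101
→ OR → 01111111111101 = 8189
4216 = 01000001111000
→ OR → 01111111111101 = 8189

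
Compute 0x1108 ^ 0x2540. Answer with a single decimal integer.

13384

0x1108 = 01000100001000
0x2540 = 10010101000000
XOR → 11010001001000 = 13384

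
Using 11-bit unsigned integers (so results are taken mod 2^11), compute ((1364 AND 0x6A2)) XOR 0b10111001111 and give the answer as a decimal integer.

463

1364 = 10101010100
0x6A2 = 11010100010
→ AND → 10000000000 = 1024
0b10111001111 = 10111001111
→ XOR → 00111001111 = 463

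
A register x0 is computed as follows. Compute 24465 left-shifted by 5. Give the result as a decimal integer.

24465 = 00000101111110010001
shift left by 5 → 10111111001000100000 = 782880
(equivalently, 24465 × 2^5 = 24465 × 32)

782880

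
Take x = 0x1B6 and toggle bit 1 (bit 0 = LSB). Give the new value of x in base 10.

436

x = 110110110
bit 1 is currently 1; toggle it via x ^ (1 << 1) = x ^ 2
→ 110110100 = 436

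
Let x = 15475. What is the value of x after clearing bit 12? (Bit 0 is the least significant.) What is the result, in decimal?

11379

x = 011110001110011
bit 12 is currently 1; clear it via x & ~(1 << 12) = x & ~4096
→ 010110001110011 = 11379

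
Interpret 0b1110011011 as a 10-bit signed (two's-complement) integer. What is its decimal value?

pattern = 1110011011 (MSB is 1 ⇒ negative)
Invert: 0001100100, add 1 → 0001100101 = 101, so the value is -101.
(Equivalently: 923 - 2^10 = 923 - 1024 = -101.)

-101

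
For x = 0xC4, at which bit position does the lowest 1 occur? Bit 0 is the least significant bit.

0xC4 = 11000100
Trailing zeros: 2, so the lowest set bit is bit 2 (value 4).

2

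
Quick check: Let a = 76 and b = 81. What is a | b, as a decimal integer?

76 = 1001100
81 = 1010001
 OR → 1011101 = 93

93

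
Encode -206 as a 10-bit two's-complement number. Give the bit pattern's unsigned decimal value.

818

206 in 10 bits: 0011001110
Invert: 1100110001
Add 1:  1100110010 = 818
(Check: 2^10 - 206 = 1024 - 206 = 818.)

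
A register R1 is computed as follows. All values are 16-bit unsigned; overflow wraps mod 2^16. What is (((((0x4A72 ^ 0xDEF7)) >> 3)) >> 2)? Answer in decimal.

1188

0x4A72 = 0100101001110010
0xDEF7 = 1101111011110111
→ ^ → 1001010010000101 = 38021
→ >> 3 → 0001001010010000 = 4752
→ >> 2 → 0000010010100100 = 1188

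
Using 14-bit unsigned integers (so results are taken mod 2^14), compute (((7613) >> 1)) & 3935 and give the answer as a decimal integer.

7613 = 01110110111101
→ >> 1 → 00111011011110 = 3806
3935 = 00111101011111
→ & → 00111001011110 = 3678

3678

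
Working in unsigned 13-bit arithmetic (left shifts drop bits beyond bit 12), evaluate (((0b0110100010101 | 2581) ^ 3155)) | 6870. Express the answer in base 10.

7126

0b0110100010101 = 0110100010101
2581 = 0101000010101
→ | → 0111100010101 = 3861
3155 = 0110001010011
→ ^ → 0001101000110 = 838
6870 = 1101011010110
→ | → 1101111010110 = 7126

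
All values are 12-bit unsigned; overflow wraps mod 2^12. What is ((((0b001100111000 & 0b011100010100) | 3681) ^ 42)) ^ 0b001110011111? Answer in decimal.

3268

0b001100111000 = 001100111000
0b011100010100 = 011100010100
→ & → 001100010000 = 784
3681 = 111001100001
→ | → 111101110001 = 3953
42 = 000000101010
→ ^ → 111101011011 = 3931
0b001110011111 = 001110011111
→ ^ → 110011000100 = 3268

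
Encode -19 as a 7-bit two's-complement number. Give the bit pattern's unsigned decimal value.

19 in 7 bits: 0010011
Invert: 1101100
Add 1:  1101101 = 109
(Check: 2^7 - 19 = 128 - 19 = 109.)

109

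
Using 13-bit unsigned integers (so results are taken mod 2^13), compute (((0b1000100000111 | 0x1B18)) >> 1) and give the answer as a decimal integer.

3471

0b1000100000111 = 1000100000111
0x1B18 = 1101100011000
→ | → 1101100011111 = 6943
→ >> 1 → 0110110001111 = 3471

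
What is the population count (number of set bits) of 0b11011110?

6

n = 11011110
Count the 1s: 1 + 1 + 1 + 1 + 1 + 1 = 6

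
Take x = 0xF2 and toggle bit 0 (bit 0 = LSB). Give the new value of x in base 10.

x = 0011110010
bit 0 is currently 0; toggle it via x ^ (1 << 0) = x ^ 1
→ 0011110011 = 243

243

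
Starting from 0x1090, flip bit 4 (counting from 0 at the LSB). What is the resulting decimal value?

4224

x = 1000010010000
bit 4 is currently 1; toggle it via x ^ (1 << 4) = x ^ 16
→ 1000010000000 = 4224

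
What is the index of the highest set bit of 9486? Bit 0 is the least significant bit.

13

9486 = 10010100001110
The topmost 1 is at position 13 (since 2^13 = 8192 ≤ 9486 < 16384).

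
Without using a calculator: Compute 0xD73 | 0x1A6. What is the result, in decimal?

0xD73 = 110101110011
0x1A6 = 000110100110
 OR → 110111110111 = 3575

3575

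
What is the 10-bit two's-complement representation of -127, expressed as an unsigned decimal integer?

127 in 10 bits: 0001111111
Invert: 1110000000
Add 1:  1110000001 = 897
(Check: 2^10 - 127 = 1024 - 127 = 897.)

897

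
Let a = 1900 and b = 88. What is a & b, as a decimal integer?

1900 = 11101101100
88 = 00001011000
AND → 00001001000 = 72

72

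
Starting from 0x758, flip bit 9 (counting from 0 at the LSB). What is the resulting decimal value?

1368

x = 011101011000
bit 9 is currently 1; toggle it via x ^ (1 << 9) = x ^ 512
→ 010101011000 = 1368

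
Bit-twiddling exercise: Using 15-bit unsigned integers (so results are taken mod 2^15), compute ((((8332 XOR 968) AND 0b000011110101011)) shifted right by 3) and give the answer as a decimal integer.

96

8332 = 010000010001100
968 = 000001111001000
→ XOR → 010001101000100 = 9028
0b000011110101011 = 000011110101011
→ AND → 000001100000000 = 768
→ shifted right by 3 → 000000001100000 = 96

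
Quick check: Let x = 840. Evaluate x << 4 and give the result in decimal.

840 = 00001101001000
shift left by 4 → 11010010000000 = 13440
(equivalently, 840 × 2^4 = 840 × 16)

13440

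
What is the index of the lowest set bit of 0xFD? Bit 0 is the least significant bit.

0

0xFD = 11111101
Trailing zeros: 0, so the lowest set bit is bit 0 (value 1).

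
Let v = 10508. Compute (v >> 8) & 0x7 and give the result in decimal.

v = 010100100001100
Shift right by 8: 0101001
Mask low 3 bits: 001 = 1

1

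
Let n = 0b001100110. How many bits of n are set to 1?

4

n = 1100110
Count the 1s: 1 + 1 + 1 + 1 = 4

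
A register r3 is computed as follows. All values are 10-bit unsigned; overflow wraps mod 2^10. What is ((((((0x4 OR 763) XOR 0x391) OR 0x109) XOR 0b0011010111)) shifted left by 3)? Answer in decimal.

0x4 = 0000000100
763 = 1011111011
→ OR → 1011111111 = 767
0x391 = 1110010001
→ XOR → 0101101110 = 366
0x109 = 0100001001
→ OR → 0101101111 = 367
0b0011010111 = 0011010111
→ XOR → 0110111000 = 440
→ shifted left by 3 (mod 2^10) → 0111000000 = 448

448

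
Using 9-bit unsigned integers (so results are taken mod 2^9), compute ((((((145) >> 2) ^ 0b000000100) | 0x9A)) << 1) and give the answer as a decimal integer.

372

145 = 010010001
→ >> 2 → 000100100 = 36
0b000000100 = 000000100
→ ^ → 000100000 = 32
0x9A = 010011010
→ | → 010111010 = 186
→ << 1 (mod 2^9) → 101110100 = 372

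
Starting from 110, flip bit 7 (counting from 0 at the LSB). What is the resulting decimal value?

x = 001101110
bit 7 is currently 0; toggle it via x ^ (1 << 7) = x ^ 128
→ 011101110 = 238

238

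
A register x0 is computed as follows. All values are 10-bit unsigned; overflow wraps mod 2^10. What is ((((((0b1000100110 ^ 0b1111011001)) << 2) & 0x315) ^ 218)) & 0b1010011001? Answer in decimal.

648

0b1000100110 = 1000100110
0b1111011001 = 1111011001
→ ^ → 0111111111 = 511
→ << 2 (mod 2^10) → 1111111100 = 1020
0x315 = 1100010101
→ & → 1100010100 = 788
218 = 0011011010
→ ^ → 1111001110 = 974
0b1010011001 = 1010011001
→ & → 1010001000 = 648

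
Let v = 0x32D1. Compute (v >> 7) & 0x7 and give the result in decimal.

v = 11001011010001
Shift right by 7: 1100101
Mask low 3 bits: 101 = 5

5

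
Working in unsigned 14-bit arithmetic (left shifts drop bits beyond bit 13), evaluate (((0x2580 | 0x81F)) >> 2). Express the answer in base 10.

2919

0x2580 = 10010110000000
0x81F = 00100000011111
→ | → 10110110011111 = 11679
→ >> 2 → 00101101100111 = 2919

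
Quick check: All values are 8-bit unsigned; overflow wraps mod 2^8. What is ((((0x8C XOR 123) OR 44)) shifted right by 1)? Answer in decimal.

127

0x8C = 10001100
123 = 01111011
→ XOR → 11110111 = 247
44 = 00101100
→ OR → 11111111 = 255
→ shifted right by 1 → 01111111 = 127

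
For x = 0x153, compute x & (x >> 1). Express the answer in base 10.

1

x = 101010011 = 339
x>>1 = 010101001
AND  = 000000001 = 1
(x & (x >> 1) has a 1 wherever x has two consecutive 1 bits.)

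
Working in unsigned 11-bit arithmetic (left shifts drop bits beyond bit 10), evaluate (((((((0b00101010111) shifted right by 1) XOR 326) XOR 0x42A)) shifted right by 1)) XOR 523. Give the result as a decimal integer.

0b00101010111 = 00101010111
→ shifted right by 1 → 00010101011 = 171
326 = 00101000110
→ XOR → 00111101101 = 493
0x42A = 10000101010
→ XOR → 10111000111 = 1479
→ shifted right by 1 → 01011100011 = 739
523 = 01000001011
→ XOR → 00011101000 = 232

232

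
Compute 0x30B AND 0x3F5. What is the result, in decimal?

0x30B = 1100001011
0x3F5 = 1111110101
AND → 1100000001 = 769

769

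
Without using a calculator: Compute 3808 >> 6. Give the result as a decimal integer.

59

3808 = 111011100000
shift right by 6 → 000000111011 = 59
(equivalently, floor(3808 / 64))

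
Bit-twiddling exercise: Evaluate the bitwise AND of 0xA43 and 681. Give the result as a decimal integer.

513

0xA43 = 101001000011
681 = 001010101001
AND → 001000000001 = 513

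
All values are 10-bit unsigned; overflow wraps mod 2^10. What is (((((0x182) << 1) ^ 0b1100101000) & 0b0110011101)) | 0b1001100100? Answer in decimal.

0x182 = 0110000010
→ << 1 (mod 2^10) → 1100000100 = 772
0b1100101000 = 1100101000
→ ^ → 0000101100 = 44
0b0110011101 = 0110011101
→ & → 0000001100 = 12
0b1001100100 = 1001100100
→ | → 1001101100 = 620

620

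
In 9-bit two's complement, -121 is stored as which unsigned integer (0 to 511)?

121 in 9 bits: 001111001
Invert: 110000110
Add 1:  110000111 = 391
(Check: 2^9 - 121 = 512 - 121 = 391.)

391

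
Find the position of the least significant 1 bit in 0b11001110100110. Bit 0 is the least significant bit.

0b11001110100110 = 11001110100110
Trailing zeros: 1, so the lowest set bit is bit 1 (value 2).

1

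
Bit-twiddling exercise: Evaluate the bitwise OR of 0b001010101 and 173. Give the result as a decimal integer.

253

a = 01010101
173 = 10101101
 OR → 11111101 = 253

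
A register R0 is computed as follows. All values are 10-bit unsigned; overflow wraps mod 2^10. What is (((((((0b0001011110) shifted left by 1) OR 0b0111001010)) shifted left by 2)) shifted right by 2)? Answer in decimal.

254

0b0001011110 = 0001011110
→ shifted left by 1 (mod 2^10) → 0010111100 = 188
0b0111001010 = 0111001010
→ OR → 0111111110 = 510
→ shifted left by 2 (mod 2^10) → 1111111000 = 1016
→ shifted right by 2 → 0011111110 = 254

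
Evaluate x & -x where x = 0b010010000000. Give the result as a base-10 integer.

x = 10010000000 = 1152
-x (two's complement) = …01110000000
AND   = 00010000000 = 128
(x & -x isolates the lowest set bit of x.)

128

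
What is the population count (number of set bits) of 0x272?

5

0x272 = 1001110010
Count the 1s: 1 + 1 + 1 + 1 + 1 = 5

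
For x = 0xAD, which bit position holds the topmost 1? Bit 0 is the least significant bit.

7

0xAD = 10101101
The topmost 1 is at position 7 (since 2^7 = 128 ≤ 173 < 256).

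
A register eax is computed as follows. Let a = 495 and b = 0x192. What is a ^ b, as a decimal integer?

125

495 = 111101111
0x192 = 110010010
XOR → 001111101 = 125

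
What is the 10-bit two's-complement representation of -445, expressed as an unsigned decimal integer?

445 in 10 bits: 0110111101
Invert: 1001000010
Add 1:  1001000011 = 579
(Check: 2^10 - 445 = 1024 - 445 = 579.)

579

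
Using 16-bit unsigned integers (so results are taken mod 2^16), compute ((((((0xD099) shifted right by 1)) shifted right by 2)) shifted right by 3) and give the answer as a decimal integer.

0xD099 = 1101000010011001
→ shifted right by 1 → 0110100001001100 = 26700
→ shifted right by 2 → 0001101000010011 = 6675
→ shifted right by 3 → 0000001101000010 = 834

834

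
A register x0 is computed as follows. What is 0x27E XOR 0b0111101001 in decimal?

0x27E = 1001111110
b = 0111101001
XOR → 1110010111 = 919

919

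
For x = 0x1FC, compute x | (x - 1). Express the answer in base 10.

x = 111111100 = 508
x - 1 = 111111011
OR    = 111111111 = 511
(x | (x - 1) sets all bits below the lowest set bit.)

511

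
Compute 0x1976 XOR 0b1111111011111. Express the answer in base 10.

1705

0x1976 = 1100101110110
b = 1111111011111
XOR → 0011010101001 = 1705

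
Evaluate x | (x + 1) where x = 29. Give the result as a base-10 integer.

x = 11101 = 29
x + 1 = 11110
OR    = 11111 = 31
(x | (x + 1) sets the lowest cleared bit.)

31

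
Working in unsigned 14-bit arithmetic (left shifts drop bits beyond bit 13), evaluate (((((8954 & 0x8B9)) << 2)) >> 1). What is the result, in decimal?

368

8954 = 10001011111010
0x8B9 = 00100010111001
→ & → 00000010111000 = 184
→ << 2 (mod 2^14) → 00001011100000 = 736
→ >> 1 → 00000101110000 = 368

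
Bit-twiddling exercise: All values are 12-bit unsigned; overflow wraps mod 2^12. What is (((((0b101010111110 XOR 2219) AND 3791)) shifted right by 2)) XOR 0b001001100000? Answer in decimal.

0b101010111110 = 101010111110
2219 = 100010101011
→ XOR → 001000010101 = 533
3791 = 111011001111
→ AND → 001000000101 = 517
→ shifted right by 2 → 000010000001 = 129
0b001001100000 = 001001100000
→ XOR → 001011100001 = 737

737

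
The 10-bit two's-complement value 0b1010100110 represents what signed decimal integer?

pattern = 1010100110 (MSB is 1 ⇒ negative)
Invert: 0101011001, add 1 → 0101011010 = 346, so the value is -346.
(Equivalently: 678 - 2^10 = 678 - 1024 = -346.)

-346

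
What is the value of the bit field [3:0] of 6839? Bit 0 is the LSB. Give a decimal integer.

7

v = 1101010110111
Shift right by 0: 1101010110111
Mask low 4 bits: 0111 = 7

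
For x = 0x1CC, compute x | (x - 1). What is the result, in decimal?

x = 111001100 = 460
x - 1 = 111001011
OR    = 111001111 = 463
(x | (x - 1) sets all bits below the lowest set bit.)

463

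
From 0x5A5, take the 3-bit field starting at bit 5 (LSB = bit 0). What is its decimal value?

5

v = 10110100101
Shift right by 5: 101101
Mask low 3 bits: 101 = 5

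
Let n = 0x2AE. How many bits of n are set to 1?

6

0x2AE = 1010101110
Count the 1s: 1 + 1 + 1 + 1 + 1 + 1 = 6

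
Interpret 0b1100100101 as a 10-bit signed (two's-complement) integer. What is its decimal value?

-219

pattern = 1100100101 (MSB is 1 ⇒ negative)
Invert: 0011011010, add 1 → 0011011011 = 219, so the value is -219.
(Equivalently: 805 - 2^10 = 805 - 1024 = -219.)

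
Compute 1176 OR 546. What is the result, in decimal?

1176 = 10010011000
546 = 01000100010
 OR → 11010111010 = 1722

1722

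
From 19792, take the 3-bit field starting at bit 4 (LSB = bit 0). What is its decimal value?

5

v = 100110101010000
Shift right by 4: 10011010101
Mask low 3 bits: 101 = 5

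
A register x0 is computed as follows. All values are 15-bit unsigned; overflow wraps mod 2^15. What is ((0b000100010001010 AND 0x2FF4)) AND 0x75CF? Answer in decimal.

128

0b000100010001010 = 000100010001010
0x2FF4 = 010111111110100
→ AND → 000100010000000 = 2176
0x75CF = 111010111001111
→ AND → 000000010000000 = 128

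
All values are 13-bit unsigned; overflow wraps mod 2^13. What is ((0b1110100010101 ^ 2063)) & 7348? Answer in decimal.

5136

0b1110100010101 = 1110100010101
2063 = 0100000001111
→ ^ → 1010100011010 = 5402
7348 = 1110010110100
→ & → 1010000010000 = 5136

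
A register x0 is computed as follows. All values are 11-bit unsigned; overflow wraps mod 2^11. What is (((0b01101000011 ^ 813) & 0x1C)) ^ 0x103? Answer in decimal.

271

0b01101000011 = 01101000011
813 = 01100101101
→ ^ → 00001101110 = 110
0x1C = 00000011100
→ & → 00000001100 = 12
0x103 = 00100000011
→ ^ → 00100001111 = 271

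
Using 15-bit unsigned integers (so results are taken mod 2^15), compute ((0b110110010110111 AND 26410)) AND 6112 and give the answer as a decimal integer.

0b110110010110111 = 110110010110111
26410 = 110011100101010
→ AND → 110010000100010 = 25634
6112 = 001011111100000
→ AND → 000010000100000 = 1056

1056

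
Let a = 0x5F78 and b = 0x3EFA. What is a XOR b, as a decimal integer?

0x5F78 = 101111101111000
0x3EFA = 011111011111010
XOR → 110000110000010 = 24962

24962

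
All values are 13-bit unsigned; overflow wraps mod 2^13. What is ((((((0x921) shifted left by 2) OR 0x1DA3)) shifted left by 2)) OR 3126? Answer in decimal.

0x921 = 0100100100001
→ shifted left by 2 (mod 2^13) → 0010010000100 = 1156
0x1DA3 = 1110110100011
→ OR → 1110110100111 = 7591
→ shifted left by 2 (mod 2^13) → 1011010011100 = 5788
3126 = 0110000110110
→ OR → 1111010111110 = 7870

7870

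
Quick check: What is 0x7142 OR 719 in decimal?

29647

0x7142 = 111000101000010
719 = 000001011001111
 OR → 111001111001111 = 29647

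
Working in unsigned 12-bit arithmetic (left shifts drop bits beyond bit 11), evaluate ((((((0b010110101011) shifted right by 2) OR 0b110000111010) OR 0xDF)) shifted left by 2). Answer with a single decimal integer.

0b010110101011 = 010110101011
→ shifted right by 2 → 000101101010 = 362
0b110000111010 = 110000111010
→ OR → 110101111010 = 3450
0xDF = 000011011111
→ OR → 110111111111 = 3583
→ shifted left by 2 (mod 2^12) → 011111111100 = 2044

2044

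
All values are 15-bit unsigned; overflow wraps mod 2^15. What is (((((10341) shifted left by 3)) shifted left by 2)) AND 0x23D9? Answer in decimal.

128

10341 = 010100001100101
→ shifted left by 3 (mod 2^15) → 100001100101000 = 17192
→ shifted left by 2 (mod 2^15) → 000110010100000 = 3232
0x23D9 = 010001111011001
→ AND → 000000010000000 = 128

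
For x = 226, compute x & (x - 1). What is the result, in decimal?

x = 11100010 = 226
x - 1 = 11100001
AND   = 11100000 = 224
(x & (x - 1) clears the lowest set bit of x.)

224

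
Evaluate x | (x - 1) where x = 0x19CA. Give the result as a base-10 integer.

x = 1100111001010 = 6602
x - 1 = 1100111001001
OR    = 1100111001011 = 6603
(x | (x - 1) sets all bits below the lowest set bit.)

6603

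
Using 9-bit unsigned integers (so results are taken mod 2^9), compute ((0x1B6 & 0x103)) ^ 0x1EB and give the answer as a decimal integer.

0x1B6 = 110110110
0x103 = 100000011
→ & → 100000010 = 258
0x1EB = 111101011
→ ^ → 011101001 = 233

233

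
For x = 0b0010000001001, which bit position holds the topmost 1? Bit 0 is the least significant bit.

0b0010000001001 = 10000001001
The topmost 1 is at position 10 (since 2^10 = 1024 ≤ 1033 < 2048).

10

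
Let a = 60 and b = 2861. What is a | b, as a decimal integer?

60 = 000000111100
2861 = 101100101101
 OR → 101100111101 = 2877

2877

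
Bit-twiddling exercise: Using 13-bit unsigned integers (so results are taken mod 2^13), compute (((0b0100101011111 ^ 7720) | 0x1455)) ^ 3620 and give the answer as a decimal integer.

6483

0b0100101011111 = 0100101011111
7720 = 1111000101000
→ ^ → 1011101110111 = 6007
0x1455 = 1010001010101
→ | → 1011101110111 = 6007
3620 = 0111000100100
→ ^ → 1100101010011 = 6483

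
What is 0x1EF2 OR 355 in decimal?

8179

0x1EF2 = 1111011110010
355 = 0000101100011
 OR → 1111111110011 = 8179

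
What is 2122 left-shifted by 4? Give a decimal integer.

2122 = 0000100001001010
shift left by 4 → 1000010010100000 = 33952
(equivalently, 2122 × 2^4 = 2122 × 16)

33952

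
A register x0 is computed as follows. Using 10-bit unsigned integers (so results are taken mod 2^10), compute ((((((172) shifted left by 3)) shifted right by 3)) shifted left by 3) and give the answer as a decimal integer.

172 = 0010101100
→ shifted left by 3 (mod 2^10) → 0101100000 = 352
→ shifted right by 3 → 0000101100 = 44
→ shifted left by 3 (mod 2^10) → 0101100000 = 352

352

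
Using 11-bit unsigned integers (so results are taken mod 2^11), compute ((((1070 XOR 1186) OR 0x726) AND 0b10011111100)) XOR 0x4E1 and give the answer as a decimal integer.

77

1070 = 10000101110
1186 = 10010100010
→ XOR → 00010001100 = 140
0x726 = 11100100110
→ OR → 11110101110 = 1966
0b10011111100 = 10011111100
→ AND → 10010101100 = 1196
0x4E1 = 10011100001
→ XOR → 00001001101 = 77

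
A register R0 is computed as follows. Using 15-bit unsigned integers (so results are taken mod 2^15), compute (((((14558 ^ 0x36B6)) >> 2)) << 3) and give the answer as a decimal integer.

7376

14558 = 011100011011110
0x36B6 = 011011010110110
→ ^ → 000111001101000 = 3688
→ >> 2 → 000001110011010 = 922
→ << 3 (mod 2^15) → 001110011010000 = 7376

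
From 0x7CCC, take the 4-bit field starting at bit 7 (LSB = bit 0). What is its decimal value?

v = 0111110011001100
Shift right by 7: 011111001
Mask low 4 bits: 1001 = 9

9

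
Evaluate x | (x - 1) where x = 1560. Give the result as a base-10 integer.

x = 11000011000 = 1560
x - 1 = 11000010111
OR    = 11000011111 = 1567
(x | (x - 1) sets all bits below the lowest set bit.)

1567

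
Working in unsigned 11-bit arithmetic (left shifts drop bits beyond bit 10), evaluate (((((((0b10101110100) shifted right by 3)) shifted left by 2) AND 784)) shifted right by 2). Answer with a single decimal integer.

132

0b10101110100 = 10101110100
→ shifted right by 3 → 00010101110 = 174
→ shifted left by 2 (mod 2^11) → 01010111000 = 696
784 = 01100010000
→ AND → 01000010000 = 528
→ shifted right by 2 → 00010000100 = 132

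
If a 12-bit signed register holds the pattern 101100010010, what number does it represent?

pattern = 101100010010 (MSB is 1 ⇒ negative)
Invert: 010011101101, add 1 → 010011101110 = 1262, so the value is -1262.
(Equivalently: 2834 - 2^12 = 2834 - 4096 = -1262.)

-1262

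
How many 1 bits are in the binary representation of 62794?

62794 = 1111010101001010
Count the 1s: 1 + 1 + 1 + 1 + 1 + 1 + 1 + 1 + 1 = 9

9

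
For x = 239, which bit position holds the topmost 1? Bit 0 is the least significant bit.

7

239 = 11101111
The topmost 1 is at position 7 (since 2^7 = 128 ≤ 239 < 256).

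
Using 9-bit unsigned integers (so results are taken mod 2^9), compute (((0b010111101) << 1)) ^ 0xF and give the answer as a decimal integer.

373

0b010111101 = 010111101
→ << 1 (mod 2^9) → 101111010 = 378
0xF = 000001111
→ ^ → 101110101 = 373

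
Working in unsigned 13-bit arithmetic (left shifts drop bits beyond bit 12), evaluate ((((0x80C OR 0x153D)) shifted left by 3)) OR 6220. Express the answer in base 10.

6636

0x80C = 0100000001100
0x153D = 1010100111101
→ OR → 1110100111101 = 7485
→ shifted left by 3 (mod 2^13) → 0100111101000 = 2536
6220 = 1100001001100
→ OR → 1100111101100 = 6636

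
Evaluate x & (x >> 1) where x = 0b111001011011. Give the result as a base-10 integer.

1545

x = 111001011011 = 3675
x>>1 = 011100101101
AND  = 011000001001 = 1545
(x & (x >> 1) has a 1 wherever x has two consecutive 1 bits.)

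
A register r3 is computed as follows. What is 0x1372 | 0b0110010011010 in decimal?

8186

0x1372 = 1001101110010
b = 0110010011010
 OR → 1111111111010 = 8186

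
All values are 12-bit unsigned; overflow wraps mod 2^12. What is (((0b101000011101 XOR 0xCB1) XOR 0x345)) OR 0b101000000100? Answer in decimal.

0b101000011101 = 101000011101
0xCB1 = 110010110001
→ XOR → 011010101100 = 1708
0x345 = 001101000101
→ XOR → 010111101001 = 1513
0b101000000100 = 101000000100
→ OR → 111111101101 = 4077

4077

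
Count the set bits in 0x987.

0x987 = 100110000111
Count the 1s: 1 + 1 + 1 + 1 + 1 + 1 = 6

6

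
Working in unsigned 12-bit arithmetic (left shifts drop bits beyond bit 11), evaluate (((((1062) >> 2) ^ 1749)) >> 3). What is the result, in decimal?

1062 = 010000100110
→ >> 2 → 000100001001 = 265
1749 = 011011010101
→ ^ → 011111011100 = 2012
→ >> 3 → 000011111011 = 251

251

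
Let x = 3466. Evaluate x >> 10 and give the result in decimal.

3466 = 110110001010
shift right by 10 → 000000000011 = 3
(equivalently, floor(3466 / 1024))

3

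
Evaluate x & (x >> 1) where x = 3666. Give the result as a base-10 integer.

1536

x = 111001010010 = 3666
x>>1 = 011100101001
AND  = 011000000000 = 1536
(x & (x >> 1) has a 1 wherever x has two consecutive 1 bits.)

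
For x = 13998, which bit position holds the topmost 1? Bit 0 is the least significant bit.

13998 = 11011010101110
The topmost 1 is at position 13 (since 2^13 = 8192 ≤ 13998 < 16384).

13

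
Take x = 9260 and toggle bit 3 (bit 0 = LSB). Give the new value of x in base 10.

9252

x = 010010000101100
bit 3 is currently 1; toggle it via x ^ (1 << 3) = x ^ 8
→ 010010000100100 = 9252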